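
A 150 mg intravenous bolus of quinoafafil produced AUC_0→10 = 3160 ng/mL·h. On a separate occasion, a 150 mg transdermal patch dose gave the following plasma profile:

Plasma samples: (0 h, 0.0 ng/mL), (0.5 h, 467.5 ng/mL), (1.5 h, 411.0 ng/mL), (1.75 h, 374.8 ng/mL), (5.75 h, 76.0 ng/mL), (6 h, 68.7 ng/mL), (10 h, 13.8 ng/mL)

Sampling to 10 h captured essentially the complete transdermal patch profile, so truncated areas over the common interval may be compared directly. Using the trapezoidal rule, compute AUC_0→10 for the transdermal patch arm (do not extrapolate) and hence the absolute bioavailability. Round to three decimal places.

F = 0.550

Trapezoidal AUC_0→10 (transdermal patch):
  [0→0.5]: (0.0+467.5)/2 × 0.5 = 116.875
  [0.5→1.5]: (467.5+411.0)/2 × 1 = 439.25
  [1.5→1.75]: (411.0+374.8)/2 × 0.25 = 98.225
  [1.75→5.75]: (374.8+76.0)/2 × 4 = 901.6
  [5.75→6]: (76.0+68.7)/2 × 0.25 = 18.0875
  [6→10]: (68.7+13.8)/2 × 4 = 165.0
  Sum = 1739.0375 ng/mL·h
F = (AUC_ev/D_ev)/(AUC_iv/D_iv) = (1739.0375/150)/(3160/150) = 11.5936/21.0667 = 0.5503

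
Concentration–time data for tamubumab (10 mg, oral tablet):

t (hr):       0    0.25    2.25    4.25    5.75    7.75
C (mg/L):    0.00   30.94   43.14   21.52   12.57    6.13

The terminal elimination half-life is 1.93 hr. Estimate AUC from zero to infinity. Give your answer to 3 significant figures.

AUC = 204 mg/L·hr

Trapezoidal AUC_0→7.75:
  [0→0.25]: (0.00+30.94)/2 × 0.25 = 3.8675
  [0.25→2.25]: (30.94+43.14)/2 × 2 = 74.08
  [2.25→4.25]: (43.14+21.52)/2 × 2 = 64.66
  [4.25→5.75]: (21.52+12.57)/2 × 1.5 = 25.5675
  [5.75→7.75]: (12.57+6.13)/2 × 2 = 18.7
  Sum = 186.875 mg/L·hr
k_e = ln2 / t½ = 0.693147 / 1.93 = 0.3591 hr^-1
Extrapolated tail: C_last / k_e = 6.13 / 0.3591 = 17.070
AUC_0→∞ = 186.875 + 17.070 = 203.945 mg/L·hr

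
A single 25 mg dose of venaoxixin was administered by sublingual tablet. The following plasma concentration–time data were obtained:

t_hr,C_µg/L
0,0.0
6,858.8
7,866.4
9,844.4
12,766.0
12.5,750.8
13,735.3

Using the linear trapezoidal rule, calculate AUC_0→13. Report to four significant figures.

Trapezoidal AUC_0→13:
  [0→6]: (0.0+858.8)/2 × 6 = 2576.4
  [6→7]: (858.8+866.4)/2 × 1 = 862.6
  [7→9]: (866.4+844.4)/2 × 2 = 1710.8
  [9→12]: (844.4+766.0)/2 × 3 = 2415.6
  [12→12.5]: (766.0+750.8)/2 × 0.5 = 379.2
  [12.5→13]: (750.8+735.3)/2 × 0.5 = 371.525
  Sum = 8316.125 µg/L·hr

AUC = 8316 µg/L·hr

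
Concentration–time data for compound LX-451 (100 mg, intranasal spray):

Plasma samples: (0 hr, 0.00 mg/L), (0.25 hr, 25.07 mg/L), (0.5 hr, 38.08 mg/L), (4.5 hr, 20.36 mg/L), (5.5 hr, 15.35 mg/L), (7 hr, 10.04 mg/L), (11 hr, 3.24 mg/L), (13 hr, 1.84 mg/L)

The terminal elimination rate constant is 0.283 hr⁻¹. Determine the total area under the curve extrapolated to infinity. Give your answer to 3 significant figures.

Trapezoidal AUC_0→13:
  [0→0.25]: (0.00+25.07)/2 × 0.25 = 3.13375
  [0.25→0.5]: (25.07+38.08)/2 × 0.25 = 7.89375
  [0.5→4.5]: (38.08+20.36)/2 × 4 = 116.88
  [4.5→5.5]: (20.36+15.35)/2 × 1 = 17.855
  [5.5→7]: (15.35+10.04)/2 × 1.5 = 19.0425
  [7→11]: (10.04+3.24)/2 × 4 = 26.56
  [11→13]: (3.24+1.84)/2 × 2 = 5.08
  Sum = 196.445 mg/L·hr
Extrapolated tail: C_last / k_e = 1.84 / 0.283 = 6.502
AUC_0→∞ = 196.445 + 6.502 = 202.947 mg/L·hr

AUC = 203 mg/L·hr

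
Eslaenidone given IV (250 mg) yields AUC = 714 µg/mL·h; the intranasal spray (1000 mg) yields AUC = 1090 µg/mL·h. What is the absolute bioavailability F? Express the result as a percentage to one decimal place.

F = (AUC_ev / D_ev) / (AUC_iv / D_iv)
  = (1090/1000) / (714/250)
  = 1.09 / 2.856 = 0.3817
  = 38.17%

F = 38.2%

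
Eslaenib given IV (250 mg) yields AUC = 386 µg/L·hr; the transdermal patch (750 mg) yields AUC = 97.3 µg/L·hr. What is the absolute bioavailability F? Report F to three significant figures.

F = (AUC_ev / D_ev) / (AUC_iv / D_iv)
  = (97.3/750) / (386/250)
  = 0.129733 / 1.544 = 0.0840

F = 0.0840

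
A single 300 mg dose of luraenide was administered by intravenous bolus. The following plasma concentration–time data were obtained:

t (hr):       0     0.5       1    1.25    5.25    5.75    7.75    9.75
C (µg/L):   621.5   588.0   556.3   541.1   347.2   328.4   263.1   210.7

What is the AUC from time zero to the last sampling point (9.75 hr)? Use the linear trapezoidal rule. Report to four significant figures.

AUC = 3736 µg/L·hr

Trapezoidal AUC_0→9.75:
  [0→0.5]: (621.5+588.0)/2 × 0.5 = 302.375
  [0.5→1]: (588.0+556.3)/2 × 0.5 = 286.075
  [1→1.25]: (556.3+541.1)/2 × 0.25 = 137.175
  [1.25→5.25]: (541.1+347.2)/2 × 4 = 1776.6
  [5.25→5.75]: (347.2+328.4)/2 × 0.5 = 168.9
  [5.75→7.75]: (328.4+263.1)/2 × 2 = 591.5
  [7.75→9.75]: (263.1+210.7)/2 × 2 = 473.8
  Sum = 3736.425 µg/L·hr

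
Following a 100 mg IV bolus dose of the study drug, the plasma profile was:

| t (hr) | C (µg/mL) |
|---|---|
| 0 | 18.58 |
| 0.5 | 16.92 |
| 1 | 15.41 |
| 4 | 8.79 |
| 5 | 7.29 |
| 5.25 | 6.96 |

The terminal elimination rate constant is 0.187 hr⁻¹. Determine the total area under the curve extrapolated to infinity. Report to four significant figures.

AUC = 100.3 µg/mL·hr

Trapezoidal AUC_0→5.25:
  [0→0.5]: (18.58+16.92)/2 × 0.5 = 8.875
  [0.5→1]: (16.92+15.41)/2 × 0.5 = 8.0825
  [1→4]: (15.41+8.79)/2 × 3 = 36.3
  [4→5]: (8.79+7.29)/2 × 1 = 8.04
  [5→5.25]: (7.29+6.96)/2 × 0.25 = 1.78125
  Sum = 63.07875 µg/mL·hr
Extrapolated tail: C_last / k_e = 6.96 / 0.187 = 37.219
AUC_0→∞ = 63.07875 + 37.219 = 100.29775 µg/mL·hr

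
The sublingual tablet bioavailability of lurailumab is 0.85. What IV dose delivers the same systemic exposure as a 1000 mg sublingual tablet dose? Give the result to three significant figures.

Systemic exposure from an extravascular dose = F × D_ev, so the equivalent IV dose is F × D_ev.
D_iv = F × D_ev = 0.85 × 1000 = 850 mg

D_iv = 850 mg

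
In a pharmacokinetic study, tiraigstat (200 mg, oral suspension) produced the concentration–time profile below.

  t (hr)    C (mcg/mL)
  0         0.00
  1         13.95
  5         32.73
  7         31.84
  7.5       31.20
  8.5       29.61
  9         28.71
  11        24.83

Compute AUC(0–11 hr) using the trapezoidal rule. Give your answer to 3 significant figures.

AUC = 279 mcg/mL·hr

Trapezoidal AUC_0→11:
  [0→1]: (0.00+13.95)/2 × 1 = 6.975
  [1→5]: (13.95+32.73)/2 × 4 = 93.36
  [5→7]: (32.73+31.84)/2 × 2 = 64.57
  [7→7.5]: (31.84+31.20)/2 × 0.5 = 15.76
  [7.5→8.5]: (31.20+29.61)/2 × 1 = 30.405
  [8.5→9]: (29.61+28.71)/2 × 0.5 = 14.58
  [9→11]: (28.71+24.83)/2 × 2 = 53.54
  Sum = 279.19 mcg/mL·hr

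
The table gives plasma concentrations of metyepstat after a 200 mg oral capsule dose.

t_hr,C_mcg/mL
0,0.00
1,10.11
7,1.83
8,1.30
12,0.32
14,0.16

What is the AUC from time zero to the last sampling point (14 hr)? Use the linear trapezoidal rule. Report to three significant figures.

AUC = 46.2 mcg/mL·hr

Trapezoidal AUC_0→14:
  [0→1]: (0.00+10.11)/2 × 1 = 5.055
  [1→7]: (10.11+1.83)/2 × 6 = 35.82
  [7→8]: (1.83+1.30)/2 × 1 = 1.565
  [8→12]: (1.30+0.32)/2 × 4 = 3.24
  [12→14]: (0.32+0.16)/2 × 2 = 0.48
  Sum = 46.16 mcg/mL·hr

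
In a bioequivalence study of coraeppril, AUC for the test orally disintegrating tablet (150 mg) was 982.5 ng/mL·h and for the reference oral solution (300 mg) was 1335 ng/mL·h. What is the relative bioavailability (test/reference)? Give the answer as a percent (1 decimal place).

F_rel = 147.2%

F_rel = (AUC_test/D_test) / (AUC_ref/D_ref)
      = (982.5/150) / (1335/300)
      = 6.55 / 4.45 = 1.4719 = 147.19%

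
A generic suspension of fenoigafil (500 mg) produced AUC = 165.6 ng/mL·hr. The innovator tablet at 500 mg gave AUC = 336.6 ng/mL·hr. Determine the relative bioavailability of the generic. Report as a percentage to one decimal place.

F_rel = 49.2%

F_rel = (AUC_test/D_test) / (AUC_ref/D_ref)
      = (165.6/500) / (336.6/500)
      = 0.3312 / 0.6732 = 0.4920 = 49.20%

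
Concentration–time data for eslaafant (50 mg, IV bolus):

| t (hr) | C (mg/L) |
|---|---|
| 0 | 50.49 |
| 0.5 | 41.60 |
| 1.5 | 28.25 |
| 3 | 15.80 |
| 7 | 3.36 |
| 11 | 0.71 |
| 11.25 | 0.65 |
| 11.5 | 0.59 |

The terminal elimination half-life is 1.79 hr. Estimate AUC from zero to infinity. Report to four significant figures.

AUC = 139.3 mg/L·hr

Trapezoidal AUC_0→11.5:
  [0→0.5]: (50.49+41.60)/2 × 0.5 = 23.0225
  [0.5→1.5]: (41.60+28.25)/2 × 1 = 34.925
  [1.5→3]: (28.25+15.80)/2 × 1.5 = 33.0375
  [3→7]: (15.80+3.36)/2 × 4 = 38.32
  [7→11]: (3.36+0.71)/2 × 4 = 8.14
  [11→11.25]: (0.71+0.65)/2 × 0.25 = 0.17
  [11.25→11.5]: (0.65+0.59)/2 × 0.25 = 0.155
  Sum = 137.77 mg/L·hr
k_e = ln2 / t½ = 0.693147 / 1.79 = 0.3872 hr^-1
Extrapolated tail: C_last / k_e = 0.59 / 0.3872 = 1.524
AUC_0→∞ = 137.77 + 1.524 = 139.294 mg/L·hr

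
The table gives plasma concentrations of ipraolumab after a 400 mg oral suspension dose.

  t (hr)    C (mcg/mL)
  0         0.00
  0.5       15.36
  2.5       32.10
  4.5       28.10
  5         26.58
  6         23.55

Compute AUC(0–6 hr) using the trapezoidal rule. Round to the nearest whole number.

Trapezoidal AUC_0→6:
  [0→0.5]: (0.00+15.36)/2 × 0.5 = 3.84
  [0.5→2.5]: (15.36+32.10)/2 × 2 = 47.46
  [2.5→4.5]: (32.10+28.10)/2 × 2 = 60.2
  [4.5→5]: (28.10+26.58)/2 × 0.5 = 13.67
  [5→6]: (26.58+23.55)/2 × 1 = 25.065
  Sum = 150.235 mcg/mL·hr

AUC = 150 mcg/mL·hr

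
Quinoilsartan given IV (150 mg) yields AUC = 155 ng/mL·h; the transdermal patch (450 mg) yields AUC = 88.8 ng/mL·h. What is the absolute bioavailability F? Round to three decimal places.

F = 0.191

F = (AUC_ev / D_ev) / (AUC_iv / D_iv)
  = (88.8/450) / (155/150)
  = 0.197333 / 1.03333 = 0.1910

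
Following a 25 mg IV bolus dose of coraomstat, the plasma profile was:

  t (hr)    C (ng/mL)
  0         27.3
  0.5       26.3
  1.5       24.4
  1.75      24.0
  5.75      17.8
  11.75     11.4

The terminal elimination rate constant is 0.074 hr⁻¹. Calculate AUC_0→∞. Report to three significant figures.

AUC = 370 ng/mL·hr

Trapezoidal AUC_0→11.75:
  [0→0.5]: (27.3+26.3)/2 × 0.5 = 13.4
  [0.5→1.5]: (26.3+24.4)/2 × 1 = 25.35
  [1.5→1.75]: (24.4+24.0)/2 × 0.25 = 6.05
  [1.75→5.75]: (24.0+17.8)/2 × 4 = 83.6
  [5.75→11.75]: (17.8+11.4)/2 × 6 = 87.6
  Sum = 216.0 ng/mL·hr
Extrapolated tail: C_last / k_e = 11.4 / 0.074 = 154.054
AUC_0→∞ = 216.0 + 154.054 = 370.054 ng/mL·hr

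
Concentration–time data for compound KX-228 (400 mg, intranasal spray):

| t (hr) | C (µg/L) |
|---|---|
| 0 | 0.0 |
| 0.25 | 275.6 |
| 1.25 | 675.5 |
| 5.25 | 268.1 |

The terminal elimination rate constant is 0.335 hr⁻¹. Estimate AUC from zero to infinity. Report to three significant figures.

Trapezoidal AUC_0→5.25:
  [0→0.25]: (0.0+275.6)/2 × 0.25 = 34.45
  [0.25→1.25]: (275.6+675.5)/2 × 1 = 475.55
  [1.25→5.25]: (675.5+268.1)/2 × 4 = 1887.2
  Sum = 2397.2 µg/L·hr
Extrapolated tail: C_last / k_e = 268.1 / 0.335 = 800.299
AUC_0→∞ = 2397.2 + 800.299 = 3197.499 µg/L·hr

AUC = 3200 µg/L·hr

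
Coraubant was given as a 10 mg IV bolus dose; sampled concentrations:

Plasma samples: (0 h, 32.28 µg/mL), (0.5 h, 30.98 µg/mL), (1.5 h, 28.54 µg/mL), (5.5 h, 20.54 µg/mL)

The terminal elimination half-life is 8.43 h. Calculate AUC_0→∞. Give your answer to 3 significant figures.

Trapezoidal AUC_0→5.5:
  [0→0.5]: (32.28+30.98)/2 × 0.5 = 15.815
  [0.5→1.5]: (30.98+28.54)/2 × 1 = 29.76
  [1.5→5.5]: (28.54+20.54)/2 × 4 = 98.16
  Sum = 143.735 µg/mL·h
k_e = ln2 / t½ = 0.693147 / 8.43 = 0.0822 h^-1
Extrapolated tail: C_last / k_e = 20.54 / 0.0822 = 249.878
AUC_0→∞ = 143.735 + 249.878 = 393.613 µg/mL·h

AUC = 394 µg/mL·h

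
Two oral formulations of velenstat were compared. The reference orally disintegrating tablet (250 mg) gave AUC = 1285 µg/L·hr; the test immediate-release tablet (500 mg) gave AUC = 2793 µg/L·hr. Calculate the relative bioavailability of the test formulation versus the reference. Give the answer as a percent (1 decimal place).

F_rel = 108.7%

F_rel = (AUC_test/D_test) / (AUC_ref/D_ref)
      = (2793/500) / (1285/250)
      = 5.586 / 5.14 = 1.0868 = 108.68%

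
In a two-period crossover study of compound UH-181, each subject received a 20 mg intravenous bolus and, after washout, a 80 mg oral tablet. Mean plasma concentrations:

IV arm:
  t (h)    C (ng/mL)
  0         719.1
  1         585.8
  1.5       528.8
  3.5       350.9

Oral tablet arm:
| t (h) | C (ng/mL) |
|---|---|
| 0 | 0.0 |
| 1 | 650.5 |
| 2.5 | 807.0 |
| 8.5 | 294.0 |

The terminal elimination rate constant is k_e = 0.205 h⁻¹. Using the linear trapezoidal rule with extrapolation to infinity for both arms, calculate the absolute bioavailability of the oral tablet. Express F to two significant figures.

F = 0.44

Trapezoidal AUC_0→3.5 (IV):
  [0→1]: (719.1+585.8)/2 × 1 = 652.45
  [1→1.5]: (585.8+528.8)/2 × 0.5 = 278.65
  [1.5→3.5]: (528.8+350.9)/2 × 2 = 879.7
  Sum = 1810.8 ng/mL·h
IV tail: 350.9/0.205 = 1711.707; AUC_iv,0→∞ = 1810.8 + 1711.707 = 3522.507 ng/mL·h
Trapezoidal AUC_0→8.5 (oral tablet):
  [0→1]: (0.0+650.5)/2 × 1 = 325.25
  [1→2.5]: (650.5+807.0)/2 × 1.5 = 1093.125
  [2.5→8.5]: (807.0+294.0)/2 × 6 = 3303.0
  Sum = 4721.375 ng/mL·h
oral tablet tail: 294.0/0.205 = 1434.146; AUC_ev,0→∞ = 4721.375 + 1434.146 = 6155.521 ng/mL·h
F = (AUC_ev/D_ev)/(AUC_iv/D_iv) = (6155.521/80)/(3522.507/20) = 76.944/176.12535 = 0.4369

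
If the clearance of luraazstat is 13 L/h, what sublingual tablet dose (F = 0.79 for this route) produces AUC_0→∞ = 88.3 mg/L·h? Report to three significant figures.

Dose = 1450 mg

Dose = CL × AUC_0→∞ / F
     = 13 × 88.3 / 0.79 = 1453.04 mg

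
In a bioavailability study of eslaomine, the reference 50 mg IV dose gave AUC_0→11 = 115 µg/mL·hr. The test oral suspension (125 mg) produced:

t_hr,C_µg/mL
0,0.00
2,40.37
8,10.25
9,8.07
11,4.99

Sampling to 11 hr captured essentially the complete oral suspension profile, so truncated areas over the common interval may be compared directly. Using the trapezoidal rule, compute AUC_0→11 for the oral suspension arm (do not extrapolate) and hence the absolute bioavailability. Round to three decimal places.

F = 0.746

Trapezoidal AUC_0→11 (oral suspension):
  [0→2]: (0.00+40.37)/2 × 2 = 40.37
  [2→8]: (40.37+10.25)/2 × 6 = 151.86
  [8→9]: (10.25+8.07)/2 × 1 = 9.16
  [9→11]: (8.07+4.99)/2 × 2 = 13.06
  Sum = 214.45 µg/mL·hr
F = (AUC_ev/D_ev)/(AUC_iv/D_iv) = (214.45/125)/(115/50) = 1.7156/2.3 = 0.7459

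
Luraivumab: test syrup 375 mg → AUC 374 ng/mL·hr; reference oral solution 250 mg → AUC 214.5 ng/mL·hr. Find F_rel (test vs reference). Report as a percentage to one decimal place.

F_rel = (AUC_test/D_test) / (AUC_ref/D_ref)
      = (374/375) / (214.5/250)
      = 0.997333 / 0.858 = 1.1624 = 116.24%

F_rel = 116.2%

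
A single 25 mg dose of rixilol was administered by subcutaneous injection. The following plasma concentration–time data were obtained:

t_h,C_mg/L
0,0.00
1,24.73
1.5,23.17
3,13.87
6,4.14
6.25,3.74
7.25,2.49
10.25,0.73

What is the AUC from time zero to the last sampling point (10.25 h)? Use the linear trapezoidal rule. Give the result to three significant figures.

AUC = 88.1 mg/L·h

Trapezoidal AUC_0→10.25:
  [0→1]: (0.00+24.73)/2 × 1 = 12.365
  [1→1.5]: (24.73+23.17)/2 × 0.5 = 11.975
  [1.5→3]: (23.17+13.87)/2 × 1.5 = 27.78
  [3→6]: (13.87+4.14)/2 × 3 = 27.015
  [6→6.25]: (4.14+3.74)/2 × 0.25 = 0.985
  [6.25→7.25]: (3.74+2.49)/2 × 1 = 3.115
  [7.25→10.25]: (2.49+0.73)/2 × 3 = 4.83
  Sum = 88.065 mg/L·h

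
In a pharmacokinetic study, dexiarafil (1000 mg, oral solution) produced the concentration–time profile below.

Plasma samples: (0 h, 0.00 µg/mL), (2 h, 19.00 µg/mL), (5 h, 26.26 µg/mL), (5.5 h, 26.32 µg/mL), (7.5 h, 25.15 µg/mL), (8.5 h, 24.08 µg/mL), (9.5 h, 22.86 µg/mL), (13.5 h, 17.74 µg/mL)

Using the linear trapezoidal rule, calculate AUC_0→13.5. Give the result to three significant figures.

Trapezoidal AUC_0→13.5:
  [0→2]: (0.00+19.00)/2 × 2 = 19.0
  [2→5]: (19.00+26.26)/2 × 3 = 67.89
  [5→5.5]: (26.26+26.32)/2 × 0.5 = 13.145
  [5.5→7.5]: (26.32+25.15)/2 × 2 = 51.47
  [7.5→8.5]: (25.15+24.08)/2 × 1 = 24.615
  [8.5→9.5]: (24.08+22.86)/2 × 1 = 23.47
  [9.5→13.5]: (22.86+17.74)/2 × 4 = 81.2
  Sum = 280.79 µg/mL·h

AUC = 281 µg/mL·h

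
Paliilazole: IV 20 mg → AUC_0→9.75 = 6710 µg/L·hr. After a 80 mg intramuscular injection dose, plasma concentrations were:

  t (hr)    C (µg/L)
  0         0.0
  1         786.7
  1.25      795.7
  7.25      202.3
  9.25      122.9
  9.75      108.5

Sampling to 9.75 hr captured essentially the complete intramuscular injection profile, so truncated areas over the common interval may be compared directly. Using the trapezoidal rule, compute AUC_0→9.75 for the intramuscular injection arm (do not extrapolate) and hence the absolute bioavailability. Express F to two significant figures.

F = 0.15

Trapezoidal AUC_0→9.75 (intramuscular injection):
  [0→1]: (0.0+786.7)/2 × 1 = 393.35
  [1→1.25]: (786.7+795.7)/2 × 0.25 = 197.8
  [1.25→7.25]: (795.7+202.3)/2 × 6 = 2994.0
  [7.25→9.25]: (202.3+122.9)/2 × 2 = 325.2
  [9.25→9.75]: (122.9+108.5)/2 × 0.5 = 57.85
  Sum = 3968.2 µg/L·hr
F = (AUC_ev/D_ev)/(AUC_iv/D_iv) = (3968.2/80)/(6710/20) = 49.6025/335.5 = 0.1478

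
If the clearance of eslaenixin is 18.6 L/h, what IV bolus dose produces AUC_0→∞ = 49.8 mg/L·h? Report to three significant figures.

Dose_iv = CL × AUC_0→∞
     = 18.6 × 49.8 = 926.28 mg

Dose = 926 mg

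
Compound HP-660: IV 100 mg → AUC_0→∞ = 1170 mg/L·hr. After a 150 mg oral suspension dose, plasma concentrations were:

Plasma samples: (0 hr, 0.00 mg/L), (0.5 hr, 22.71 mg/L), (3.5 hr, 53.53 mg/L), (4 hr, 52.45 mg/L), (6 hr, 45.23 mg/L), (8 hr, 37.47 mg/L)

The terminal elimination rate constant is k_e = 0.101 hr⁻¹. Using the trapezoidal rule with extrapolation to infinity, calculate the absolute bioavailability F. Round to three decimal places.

Trapezoidal AUC_0→8 (oral suspension):
  [0→0.5]: (0.00+22.71)/2 × 0.5 = 5.6775
  [0.5→3.5]: (22.71+53.53)/2 × 3 = 114.36
  [3.5→4]: (53.53+52.45)/2 × 0.5 = 26.495
  [4→6]: (52.45+45.23)/2 × 2 = 97.68
  [6→8]: (45.23+37.47)/2 × 2 = 82.7
  Sum = 326.9125 mg/L·hr
Tail: C_last/k_e = 37.47/0.101 = 370.990
AUC_0→∞ (oral suspension) = 326.9125 + 370.990 = 697.9025 mg/L·hr
F = (AUC_ev/D_ev)/(AUC_iv/D_iv) = (697.9025/150)/(1170/100) = 4.65268/11.7 = 0.3977

F = 0.398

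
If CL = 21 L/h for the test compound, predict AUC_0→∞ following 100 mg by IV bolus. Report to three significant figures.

AUC = 4.76 mg/L·h

AUC_0→∞ = Dose_iv / CL
        = 100 / 21 = 4.7619 mg/L·h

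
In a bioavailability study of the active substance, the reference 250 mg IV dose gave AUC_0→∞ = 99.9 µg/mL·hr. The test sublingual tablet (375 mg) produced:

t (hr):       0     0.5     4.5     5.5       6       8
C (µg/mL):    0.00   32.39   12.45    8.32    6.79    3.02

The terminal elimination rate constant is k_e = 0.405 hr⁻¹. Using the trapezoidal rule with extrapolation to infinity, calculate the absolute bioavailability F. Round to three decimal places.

F = 0.862

Trapezoidal AUC_0→8 (sublingual tablet):
  [0→0.5]: (0.00+32.39)/2 × 0.5 = 8.0975
  [0.5→4.5]: (32.39+12.45)/2 × 4 = 89.68
  [4.5→5.5]: (12.45+8.32)/2 × 1 = 10.385
  [5.5→6]: (8.32+6.79)/2 × 0.5 = 3.7775
  [6→8]: (6.79+3.02)/2 × 2 = 9.81
  Sum = 121.75 µg/mL·hr
Tail: C_last/k_e = 3.02/0.405 = 7.457
AUC_0→∞ (sublingual tablet) = 121.75 + 7.457 = 129.207 µg/mL·hr
F = (AUC_ev/D_ev)/(AUC_iv/D_iv) = (129.207/375)/(99.9/250) = 0.344552/0.3996 = 0.8622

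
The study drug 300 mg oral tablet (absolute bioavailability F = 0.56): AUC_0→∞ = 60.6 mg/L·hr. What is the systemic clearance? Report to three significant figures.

CL = 2.77 L/hr

CL = F × Dose / AUC_0→∞
   = 0.56 × 300 / 60.6 = 2.77228 L/hr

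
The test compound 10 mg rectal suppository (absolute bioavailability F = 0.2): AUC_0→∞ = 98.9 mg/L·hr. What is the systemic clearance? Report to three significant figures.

CL = F × Dose / AUC_0→∞
   = 0.2 × 10 / 98.9 = 0.0202224 L/hr

CL = 0.0202 L/hr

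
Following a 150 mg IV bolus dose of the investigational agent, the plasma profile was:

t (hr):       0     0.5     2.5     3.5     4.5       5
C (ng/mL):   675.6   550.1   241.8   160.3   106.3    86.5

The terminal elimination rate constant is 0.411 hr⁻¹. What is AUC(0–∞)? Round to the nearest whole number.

Trapezoidal AUC_0→5:
  [0→0.5]: (675.6+550.1)/2 × 0.5 = 306.425
  [0.5→2.5]: (550.1+241.8)/2 × 2 = 791.9
  [2.5→3.5]: (241.8+160.3)/2 × 1 = 201.05
  [3.5→4.5]: (160.3+106.3)/2 × 1 = 133.3
  [4.5→5]: (106.3+86.5)/2 × 0.5 = 48.2
  Sum = 1480.875 ng/mL·hr
Extrapolated tail: C_last / k_e = 86.5 / 0.411 = 210.462
AUC_0→∞ = 1480.875 + 210.462 = 1691.337 ng/mL·hr

AUC = 1691 ng/mL·hr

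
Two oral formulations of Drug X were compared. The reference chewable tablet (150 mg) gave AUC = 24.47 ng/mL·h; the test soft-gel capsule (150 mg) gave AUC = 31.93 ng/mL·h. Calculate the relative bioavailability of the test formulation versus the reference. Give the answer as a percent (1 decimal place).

F_rel = (AUC_test/D_test) / (AUC_ref/D_ref)
      = (31.93/150) / (24.47/150)
      = 0.212867 / 0.163133 = 1.3049 = 130.49%

F_rel = 130.5%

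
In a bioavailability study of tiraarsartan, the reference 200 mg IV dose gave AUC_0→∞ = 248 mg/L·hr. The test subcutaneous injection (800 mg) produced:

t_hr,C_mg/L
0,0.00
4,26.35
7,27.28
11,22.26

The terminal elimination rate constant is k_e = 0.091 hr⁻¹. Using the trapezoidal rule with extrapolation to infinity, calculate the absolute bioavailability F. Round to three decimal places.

F = 0.481

Trapezoidal AUC_0→11 (subcutaneous injection):
  [0→4]: (0.00+26.35)/2 × 4 = 52.7
  [4→7]: (26.35+27.28)/2 × 3 = 80.445
  [7→11]: (27.28+22.26)/2 × 4 = 99.08
  Sum = 232.225 mg/L·hr
Tail: C_last/k_e = 22.26/0.091 = 244.615
AUC_0→∞ (subcutaneous injection) = 232.225 + 244.615 = 476.84 mg/L·hr
F = (AUC_ev/D_ev)/(AUC_iv/D_iv) = (476.84/800)/(248/200) = 0.59605/1.24 = 0.4807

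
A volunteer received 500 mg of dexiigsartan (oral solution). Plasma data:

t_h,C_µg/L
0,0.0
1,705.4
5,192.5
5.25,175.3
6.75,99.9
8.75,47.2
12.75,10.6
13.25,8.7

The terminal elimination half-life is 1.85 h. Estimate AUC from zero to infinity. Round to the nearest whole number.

AUC = 2692 µg/L·h

Trapezoidal AUC_0→13.25:
  [0→1]: (0.0+705.4)/2 × 1 = 352.7
  [1→5]: (705.4+192.5)/2 × 4 = 1795.8
  [5→5.25]: (192.5+175.3)/2 × 0.25 = 45.975
  [5.25→6.75]: (175.3+99.9)/2 × 1.5 = 206.4
  [6.75→8.75]: (99.9+47.2)/2 × 2 = 147.1
  [8.75→12.75]: (47.2+10.6)/2 × 4 = 115.6
  [12.75→13.25]: (10.6+8.7)/2 × 0.5 = 4.825
  Sum = 2668.4 µg/L·h
k_e = ln2 / t½ = 0.693147 / 1.85 = 0.3747 h^-1
Extrapolated tail: C_last / k_e = 8.7 / 0.3747 = 23.219
AUC_0→∞ = 2668.4 + 23.219 = 2691.619 µg/L·h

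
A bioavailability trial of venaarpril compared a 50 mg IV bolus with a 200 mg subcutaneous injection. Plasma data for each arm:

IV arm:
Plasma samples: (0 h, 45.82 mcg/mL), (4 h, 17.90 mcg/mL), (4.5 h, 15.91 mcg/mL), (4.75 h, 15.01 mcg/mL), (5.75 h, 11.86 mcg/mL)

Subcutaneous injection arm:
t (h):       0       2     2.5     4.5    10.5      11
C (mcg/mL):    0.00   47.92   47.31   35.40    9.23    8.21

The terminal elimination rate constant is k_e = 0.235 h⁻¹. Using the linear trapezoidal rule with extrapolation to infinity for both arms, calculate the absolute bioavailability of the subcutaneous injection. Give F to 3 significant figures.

Trapezoidal AUC_0→5.75 (IV):
  [0→4]: (45.82+17.90)/2 × 4 = 127.44
  [4→4.5]: (17.90+15.91)/2 × 0.5 = 8.4525
  [4.5→4.75]: (15.91+15.01)/2 × 0.25 = 3.865
  [4.75→5.75]: (15.01+11.86)/2 × 1 = 13.435
  Sum = 153.1925 mcg/mL·h
IV tail: 11.86/0.235 = 50.468; AUC_iv,0→∞ = 153.1925 + 50.468 = 203.6605 mcg/mL·h
Trapezoidal AUC_0→11 (subcutaneous injection):
  [0→2]: (0.00+47.92)/2 × 2 = 47.92
  [2→2.5]: (47.92+47.31)/2 × 0.5 = 23.8075
  [2.5→4.5]: (47.31+35.40)/2 × 2 = 82.71
  [4.5→10.5]: (35.40+9.23)/2 × 6 = 133.89
  [10.5→11]: (9.23+8.21)/2 × 0.5 = 4.36
  Sum = 292.6875 mcg/mL·h
subcutaneous injection tail: 8.21/0.235 = 34.936; AUC_ev,0→∞ = 292.6875 + 34.936 = 327.6235 mcg/mL·h
F = (AUC_ev/D_ev)/(AUC_iv/D_iv) = (327.6235/200)/(203.6605/50) = 1.6381175/4.07321 = 0.4022

F = 0.402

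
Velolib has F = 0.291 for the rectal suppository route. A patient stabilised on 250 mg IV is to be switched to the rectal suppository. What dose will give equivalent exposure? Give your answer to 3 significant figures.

D_rectal = 859 mg

For equal systemic exposure: F × D_ev = D_iv
D_ev = D_iv / F = 250 / 0.291 = 859.107 mg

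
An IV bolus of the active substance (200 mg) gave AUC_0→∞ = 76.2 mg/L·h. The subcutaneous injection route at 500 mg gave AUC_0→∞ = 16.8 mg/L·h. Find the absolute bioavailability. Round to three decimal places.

F = (AUC_ev / D_ev) / (AUC_iv / D_iv)
  = (16.8/500) / (76.2/200)
  = 0.0336 / 0.381 = 0.0882

F = 0.088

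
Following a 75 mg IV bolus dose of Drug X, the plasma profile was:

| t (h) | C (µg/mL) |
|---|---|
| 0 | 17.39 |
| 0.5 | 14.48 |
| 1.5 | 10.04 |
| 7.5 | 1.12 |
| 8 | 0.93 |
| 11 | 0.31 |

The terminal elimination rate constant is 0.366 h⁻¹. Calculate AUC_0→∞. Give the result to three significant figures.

AUC = 56.9 µg/mL·h

Trapezoidal AUC_0→11:
  [0→0.5]: (17.39+14.48)/2 × 0.5 = 7.9675
  [0.5→1.5]: (14.48+10.04)/2 × 1 = 12.26
  [1.5→7.5]: (10.04+1.12)/2 × 6 = 33.48
  [7.5→8]: (1.12+0.93)/2 × 0.5 = 0.5125
  [8→11]: (0.93+0.31)/2 × 3 = 1.86
  Sum = 56.08 µg/mL·h
Extrapolated tail: C_last / k_e = 0.31 / 0.366 = 0.847
AUC_0→∞ = 56.08 + 0.847 = 56.927 µg/mL·h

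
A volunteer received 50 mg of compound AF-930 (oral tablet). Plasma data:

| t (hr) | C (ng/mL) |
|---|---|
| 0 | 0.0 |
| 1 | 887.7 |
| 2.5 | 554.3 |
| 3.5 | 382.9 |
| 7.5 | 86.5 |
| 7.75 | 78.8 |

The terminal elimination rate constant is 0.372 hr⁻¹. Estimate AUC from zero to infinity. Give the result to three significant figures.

Trapezoidal AUC_0→7.75:
  [0→1]: (0.0+887.7)/2 × 1 = 443.85
  [1→2.5]: (887.7+554.3)/2 × 1.5 = 1081.5
  [2.5→3.5]: (554.3+382.9)/2 × 1 = 468.6
  [3.5→7.5]: (382.9+86.5)/2 × 4 = 938.8
  [7.5→7.75]: (86.5+78.8)/2 × 0.25 = 20.6625
  Sum = 2953.4125 ng/mL·hr
Extrapolated tail: C_last / k_e = 78.8 / 0.372 = 211.828
AUC_0→∞ = 2953.4125 + 211.828 = 3165.2405 ng/mL·hr

AUC = 3170 ng/mL·hr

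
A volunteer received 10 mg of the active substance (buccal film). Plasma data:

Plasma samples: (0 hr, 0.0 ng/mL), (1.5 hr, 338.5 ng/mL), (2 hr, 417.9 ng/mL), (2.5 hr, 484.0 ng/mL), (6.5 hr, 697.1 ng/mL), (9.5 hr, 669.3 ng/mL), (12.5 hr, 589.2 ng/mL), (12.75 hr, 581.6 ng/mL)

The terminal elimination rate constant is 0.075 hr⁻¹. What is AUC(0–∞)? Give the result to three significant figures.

AUC = 14900 ng/mL·hr

Trapezoidal AUC_0→12.75:
  [0→1.5]: (0.0+338.5)/2 × 1.5 = 253.875
  [1.5→2]: (338.5+417.9)/2 × 0.5 = 189.1
  [2→2.5]: (417.9+484.0)/2 × 0.5 = 225.475
  [2.5→6.5]: (484.0+697.1)/2 × 4 = 2362.2
  [6.5→9.5]: (697.1+669.3)/2 × 3 = 2049.6
  [9.5→12.5]: (669.3+589.2)/2 × 3 = 1887.75
  [12.5→12.75]: (589.2+581.6)/2 × 0.25 = 146.35
  Sum = 7114.35 ng/mL·hr
Extrapolated tail: C_last / k_e = 581.6 / 0.075 = 7754.667
AUC_0→∞ = 7114.35 + 7754.667 = 14869.017 ng/mL·hr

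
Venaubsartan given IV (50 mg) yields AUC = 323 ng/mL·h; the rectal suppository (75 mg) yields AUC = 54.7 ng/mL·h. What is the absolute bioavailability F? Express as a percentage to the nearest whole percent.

F = (AUC_ev / D_ev) / (AUC_iv / D_iv)
  = (54.7/75) / (323/50)
  = 0.729333 / 6.46 = 0.1129
  = 11.29%

F = 11%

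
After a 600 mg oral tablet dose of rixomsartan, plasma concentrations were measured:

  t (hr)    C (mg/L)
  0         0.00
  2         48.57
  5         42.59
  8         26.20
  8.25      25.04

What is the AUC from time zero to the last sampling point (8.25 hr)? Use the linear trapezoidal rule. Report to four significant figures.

Trapezoidal AUC_0→8.25:
  [0→2]: (0.00+48.57)/2 × 2 = 48.57
  [2→5]: (48.57+42.59)/2 × 3 = 136.74
  [5→8]: (42.59+26.20)/2 × 3 = 103.185
  [8→8.25]: (26.20+25.04)/2 × 0.25 = 6.405
  Sum = 294.9 mg/L·hr

AUC = 294.9 mg/L·hr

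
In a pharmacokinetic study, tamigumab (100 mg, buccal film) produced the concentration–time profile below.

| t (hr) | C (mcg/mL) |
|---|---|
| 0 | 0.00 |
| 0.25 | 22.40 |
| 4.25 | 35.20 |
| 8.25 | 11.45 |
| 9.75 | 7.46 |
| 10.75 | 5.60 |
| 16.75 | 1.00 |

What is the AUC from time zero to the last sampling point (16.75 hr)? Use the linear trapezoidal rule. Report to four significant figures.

AUC = 251.8 mcg/mL·hr

Trapezoidal AUC_0→16.75:
  [0→0.25]: (0.00+22.40)/2 × 0.25 = 2.8
  [0.25→4.25]: (22.40+35.20)/2 × 4 = 115.2
  [4.25→8.25]: (35.20+11.45)/2 × 4 = 93.3
  [8.25→9.75]: (11.45+7.46)/2 × 1.5 = 14.1825
  [9.75→10.75]: (7.46+5.60)/2 × 1 = 6.53
  [10.75→16.75]: (5.60+1.00)/2 × 6 = 19.8
  Sum = 251.8125 mcg/mL·hr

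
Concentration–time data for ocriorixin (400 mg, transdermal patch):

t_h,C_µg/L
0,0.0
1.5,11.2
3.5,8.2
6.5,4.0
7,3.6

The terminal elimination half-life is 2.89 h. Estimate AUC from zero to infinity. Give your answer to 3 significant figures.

Trapezoidal AUC_0→7:
  [0→1.5]: (0.0+11.2)/2 × 1.5 = 8.4
  [1.5→3.5]: (11.2+8.2)/2 × 2 = 19.4
  [3.5→6.5]: (8.2+4.0)/2 × 3 = 18.3
  [6.5→7]: (4.0+3.6)/2 × 0.5 = 1.9
  Sum = 48.0 µg/L·h
k_e = ln2 / t½ = 0.693147 / 2.89 = 0.2398 h^-1
Extrapolated tail: C_last / k_e = 3.6 / 0.2398 = 15.013
AUC_0→∞ = 48.0 + 15.013 = 63.013 µg/L·h

AUC = 63.0 µg/L·h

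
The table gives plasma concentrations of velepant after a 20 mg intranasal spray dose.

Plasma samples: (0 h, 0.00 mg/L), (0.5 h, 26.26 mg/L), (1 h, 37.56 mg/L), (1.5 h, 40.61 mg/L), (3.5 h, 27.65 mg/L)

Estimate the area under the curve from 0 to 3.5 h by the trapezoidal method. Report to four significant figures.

AUC = 110.3 mg/L·h

Trapezoidal AUC_0→3.5:
  [0→0.5]: (0.00+26.26)/2 × 0.5 = 6.565
  [0.5→1]: (26.26+37.56)/2 × 0.5 = 15.955
  [1→1.5]: (37.56+40.61)/2 × 0.5 = 19.5425
  [1.5→3.5]: (40.61+27.65)/2 × 2 = 68.26
  Sum = 110.3225 mg/L·h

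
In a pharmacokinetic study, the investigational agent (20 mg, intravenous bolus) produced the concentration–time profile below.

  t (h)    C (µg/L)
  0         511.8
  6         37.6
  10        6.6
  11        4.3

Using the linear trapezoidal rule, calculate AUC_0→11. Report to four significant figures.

AUC = 1742 µg/L·h

Trapezoidal AUC_0→11:
  [0→6]: (511.8+37.6)/2 × 6 = 1648.2
  [6→10]: (37.6+6.6)/2 × 4 = 88.4
  [10→11]: (6.6+4.3)/2 × 1 = 5.45
  Sum = 1742.05 µg/L·h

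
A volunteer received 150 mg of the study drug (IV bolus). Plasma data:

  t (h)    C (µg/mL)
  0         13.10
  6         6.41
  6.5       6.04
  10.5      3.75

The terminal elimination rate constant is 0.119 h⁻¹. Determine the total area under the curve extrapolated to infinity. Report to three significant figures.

Trapezoidal AUC_0→10.5:
  [0→6]: (13.10+6.41)/2 × 6 = 58.53
  [6→6.5]: (6.41+6.04)/2 × 0.5 = 3.1125
  [6.5→10.5]: (6.04+3.75)/2 × 4 = 19.58
  Sum = 81.2225 µg/mL·h
Extrapolated tail: C_last / k_e = 3.75 / 0.119 = 31.513
AUC_0→∞ = 81.2225 + 31.513 = 112.7355 µg/mL·h

AUC = 113 µg/mL·h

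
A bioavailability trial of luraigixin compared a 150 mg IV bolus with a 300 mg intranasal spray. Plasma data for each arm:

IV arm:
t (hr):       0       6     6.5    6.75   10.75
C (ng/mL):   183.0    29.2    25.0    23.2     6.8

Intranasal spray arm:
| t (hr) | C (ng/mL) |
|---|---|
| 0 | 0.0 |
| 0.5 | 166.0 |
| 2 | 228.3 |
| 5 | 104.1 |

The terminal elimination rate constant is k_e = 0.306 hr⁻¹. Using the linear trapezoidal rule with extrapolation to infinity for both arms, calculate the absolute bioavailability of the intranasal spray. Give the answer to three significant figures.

F = 0.796

Trapezoidal AUC_0→10.75 (IV):
  [0→6]: (183.0+29.2)/2 × 6 = 636.6
  [6→6.5]: (29.2+25.0)/2 × 0.5 = 13.55
  [6.5→6.75]: (25.0+23.2)/2 × 0.25 = 6.025
  [6.75→10.75]: (23.2+6.8)/2 × 4 = 60.0
  Sum = 716.175 ng/mL·hr
IV tail: 6.8/0.306 = 22.222; AUC_iv,0→∞ = 716.175 + 22.222 = 738.397 ng/mL·hr
Trapezoidal AUC_0→5 (intranasal spray):
  [0→0.5]: (0.0+166.0)/2 × 0.5 = 41.5
  [0.5→2]: (166.0+228.3)/2 × 1.5 = 295.725
  [2→5]: (228.3+104.1)/2 × 3 = 498.6
  Sum = 835.825 ng/mL·hr
intranasal spray tail: 104.1/0.306 = 340.196; AUC_ev,0→∞ = 835.825 + 340.196 = 1176.021 ng/mL·hr
F = (AUC_ev/D_ev)/(AUC_iv/D_iv) = (1176.021/300)/(738.397/150) = 3.92007/4.92265 = 0.7963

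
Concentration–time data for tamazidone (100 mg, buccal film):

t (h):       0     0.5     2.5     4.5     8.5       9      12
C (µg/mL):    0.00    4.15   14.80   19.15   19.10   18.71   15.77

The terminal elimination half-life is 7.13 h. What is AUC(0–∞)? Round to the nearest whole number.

Trapezoidal AUC_0→12:
  [0→0.5]: (0.00+4.15)/2 × 0.5 = 1.0375
  [0.5→2.5]: (4.15+14.80)/2 × 2 = 18.95
  [2.5→4.5]: (14.80+19.15)/2 × 2 = 33.95
  [4.5→8.5]: (19.15+19.10)/2 × 4 = 76.5
  [8.5→9]: (19.10+18.71)/2 × 0.5 = 9.4525
  [9→12]: (18.71+15.77)/2 × 3 = 51.72
  Sum = 191.61 µg/mL·h
k_e = ln2 / t½ = 0.693147 / 7.13 = 0.0972 h^-1
Extrapolated tail: C_last / k_e = 15.77 / 0.0972 = 162.243
AUC_0→∞ = 191.61 + 162.243 = 353.853 µg/mL·h

AUC = 354 µg/mL·h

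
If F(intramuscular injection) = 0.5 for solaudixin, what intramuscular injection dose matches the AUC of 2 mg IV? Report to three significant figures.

For equal systemic exposure: F × D_ev = D_iv
D_ev = D_iv / F = 2 / 0.5 = 4 mg

D_intramuscular = 4.00 mg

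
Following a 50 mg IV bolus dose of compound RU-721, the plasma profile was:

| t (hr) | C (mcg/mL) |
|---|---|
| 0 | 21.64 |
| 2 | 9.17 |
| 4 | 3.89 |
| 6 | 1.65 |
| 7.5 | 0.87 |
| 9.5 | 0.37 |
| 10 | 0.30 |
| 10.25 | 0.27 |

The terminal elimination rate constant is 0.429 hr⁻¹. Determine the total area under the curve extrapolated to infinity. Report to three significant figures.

Trapezoidal AUC_0→10.25:
  [0→2]: (21.64+9.17)/2 × 2 = 30.81
  [2→4]: (9.17+3.89)/2 × 2 = 13.06
  [4→6]: (3.89+1.65)/2 × 2 = 5.54
  [6→7.5]: (1.65+0.87)/2 × 1.5 = 1.89
  [7.5→9.5]: (0.87+0.37)/2 × 2 = 1.24
  [9.5→10]: (0.37+0.30)/2 × 0.5 = 0.1675
  [10→10.25]: (0.30+0.27)/2 × 0.25 = 0.07125
  Sum = 52.77875 mcg/mL·hr
Extrapolated tail: C_last / k_e = 0.27 / 0.429 = 0.629
AUC_0→∞ = 52.77875 + 0.629 = 53.40775 mcg/mL·hr

AUC = 53.4 mcg/mL·hr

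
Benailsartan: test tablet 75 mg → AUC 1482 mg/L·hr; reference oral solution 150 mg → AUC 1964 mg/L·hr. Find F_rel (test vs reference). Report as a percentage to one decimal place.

F_rel = 150.9%

F_rel = (AUC_test/D_test) / (AUC_ref/D_ref)
      = (1482/75) / (1964/150)
      = 19.76 / 13.0933 = 1.5092 = 150.92%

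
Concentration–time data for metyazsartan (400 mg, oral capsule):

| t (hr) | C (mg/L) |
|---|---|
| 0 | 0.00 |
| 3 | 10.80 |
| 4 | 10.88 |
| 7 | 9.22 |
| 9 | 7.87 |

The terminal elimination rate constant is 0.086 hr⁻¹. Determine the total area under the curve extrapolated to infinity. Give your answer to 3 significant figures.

AUC = 166 mg/L·hr

Trapezoidal AUC_0→9:
  [0→3]: (0.00+10.80)/2 × 3 = 16.2
  [3→4]: (10.80+10.88)/2 × 1 = 10.84
  [4→7]: (10.88+9.22)/2 × 3 = 30.15
  [7→9]: (9.22+7.87)/2 × 2 = 17.09
  Sum = 74.28 mg/L·hr
Extrapolated tail: C_last / k_e = 7.87 / 0.086 = 91.512
AUC_0→∞ = 74.28 + 91.512 = 165.792 mg/L·hr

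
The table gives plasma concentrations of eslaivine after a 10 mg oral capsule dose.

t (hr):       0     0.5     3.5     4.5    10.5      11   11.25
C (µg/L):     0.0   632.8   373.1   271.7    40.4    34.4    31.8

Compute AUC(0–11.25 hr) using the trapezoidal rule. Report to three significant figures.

AUC = 2950 µg/L·hr

Trapezoidal AUC_0→11.25:
  [0→0.5]: (0.0+632.8)/2 × 0.5 = 158.2
  [0.5→3.5]: (632.8+373.1)/2 × 3 = 1508.85
  [3.5→4.5]: (373.1+271.7)/2 × 1 = 322.4
  [4.5→10.5]: (271.7+40.4)/2 × 6 = 936.3
  [10.5→11]: (40.4+34.4)/2 × 0.5 = 18.7
  [11→11.25]: (34.4+31.8)/2 × 0.25 = 8.275
  Sum = 2952.725 µg/L·hr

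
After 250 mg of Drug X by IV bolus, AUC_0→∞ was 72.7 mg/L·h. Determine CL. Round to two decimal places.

CL = Dose_iv / AUC_0→∞
   = 250 / 72.7 = 3.43879 L/h

CL = 3.44 L/h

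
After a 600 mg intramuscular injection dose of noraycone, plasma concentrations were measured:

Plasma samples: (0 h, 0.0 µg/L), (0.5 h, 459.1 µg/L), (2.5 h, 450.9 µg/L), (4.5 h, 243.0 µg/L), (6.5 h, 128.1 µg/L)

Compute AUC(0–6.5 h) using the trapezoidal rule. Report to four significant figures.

AUC = 2090 µg/L·h

Trapezoidal AUC_0→6.5:
  [0→0.5]: (0.0+459.1)/2 × 0.5 = 114.775
  [0.5→2.5]: (459.1+450.9)/2 × 2 = 910.0
  [2.5→4.5]: (450.9+243.0)/2 × 2 = 693.9
  [4.5→6.5]: (243.0+128.1)/2 × 2 = 371.1
  Sum = 2089.775 µg/L·h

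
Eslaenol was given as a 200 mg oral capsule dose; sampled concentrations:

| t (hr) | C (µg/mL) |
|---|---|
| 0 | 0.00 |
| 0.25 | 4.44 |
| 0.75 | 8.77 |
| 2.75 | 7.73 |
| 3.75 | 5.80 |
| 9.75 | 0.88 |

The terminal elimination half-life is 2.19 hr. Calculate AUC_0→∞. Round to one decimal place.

AUC = 49.9 µg/mL·hr

Trapezoidal AUC_0→9.75:
  [0→0.25]: (0.00+4.44)/2 × 0.25 = 0.555
  [0.25→0.75]: (4.44+8.77)/2 × 0.5 = 3.3025
  [0.75→2.75]: (8.77+7.73)/2 × 2 = 16.5
  [2.75→3.75]: (7.73+5.80)/2 × 1 = 6.765
  [3.75→9.75]: (5.80+0.88)/2 × 6 = 20.04
  Sum = 47.1625 µg/mL·hr
k_e = ln2 / t½ = 0.693147 / 2.19 = 0.3165 hr^-1
Extrapolated tail: C_last / k_e = 0.88 / 0.3165 = 2.780
AUC_0→∞ = 47.1625 + 2.780 = 49.9425 µg/mL·hr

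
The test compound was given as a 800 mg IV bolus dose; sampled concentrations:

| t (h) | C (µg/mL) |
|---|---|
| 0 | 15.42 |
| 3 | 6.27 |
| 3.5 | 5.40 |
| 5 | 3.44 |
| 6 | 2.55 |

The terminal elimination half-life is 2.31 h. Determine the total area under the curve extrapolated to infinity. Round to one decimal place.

Trapezoidal AUC_0→6:
  [0→3]: (15.42+6.27)/2 × 3 = 32.535
  [3→3.5]: (6.27+5.40)/2 × 0.5 = 2.9175
  [3.5→5]: (5.40+3.44)/2 × 1.5 = 6.63
  [5→6]: (3.44+2.55)/2 × 1 = 2.995
  Sum = 45.0775 µg/mL·h
k_e = ln2 / t½ = 0.693147 / 2.31 = 0.3001 h^-1
Extrapolated tail: C_last / k_e = 2.55 / 0.3001 = 8.497
AUC_0→∞ = 45.0775 + 8.497 = 53.5745 µg/mL·h

AUC = 53.6 µg/mL·h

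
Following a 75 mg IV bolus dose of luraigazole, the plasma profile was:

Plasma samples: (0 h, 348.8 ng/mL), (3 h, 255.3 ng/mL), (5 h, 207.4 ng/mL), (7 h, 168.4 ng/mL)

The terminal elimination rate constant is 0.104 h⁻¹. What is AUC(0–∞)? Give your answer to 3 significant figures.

Trapezoidal AUC_0→7:
  [0→3]: (348.8+255.3)/2 × 3 = 906.15
  [3→5]: (255.3+207.4)/2 × 2 = 462.7
  [5→7]: (207.4+168.4)/2 × 2 = 375.8
  Sum = 1744.65 ng/mL·h
Extrapolated tail: C_last / k_e = 168.4 / 0.104 = 1619.231
AUC_0→∞ = 1744.65 + 1619.231 = 3363.881 ng/mL·h

AUC = 3360 ng/mL·h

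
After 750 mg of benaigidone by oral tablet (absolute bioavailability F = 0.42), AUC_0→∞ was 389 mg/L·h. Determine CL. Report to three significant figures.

CL = 0.810 L/h

CL = F × Dose / AUC_0→∞
   = 0.42 × 750 / 389 = 0.809769 L/h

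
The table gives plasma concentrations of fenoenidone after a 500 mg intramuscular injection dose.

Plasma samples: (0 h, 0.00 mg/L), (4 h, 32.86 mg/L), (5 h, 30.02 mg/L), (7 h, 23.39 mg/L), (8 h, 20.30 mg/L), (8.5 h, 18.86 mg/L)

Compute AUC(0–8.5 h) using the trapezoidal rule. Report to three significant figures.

Trapezoidal AUC_0→8.5:
  [0→4]: (0.00+32.86)/2 × 4 = 65.72
  [4→5]: (32.86+30.02)/2 × 1 = 31.44
  [5→7]: (30.02+23.39)/2 × 2 = 53.41
  [7→8]: (23.39+20.30)/2 × 1 = 21.845
  [8→8.5]: (20.30+18.86)/2 × 0.5 = 9.79
  Sum = 182.205 mg/L·h

AUC = 182 mg/L·h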